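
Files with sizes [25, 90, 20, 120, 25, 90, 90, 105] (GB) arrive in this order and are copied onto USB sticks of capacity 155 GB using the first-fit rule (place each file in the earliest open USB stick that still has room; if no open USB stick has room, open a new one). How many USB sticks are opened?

5

  25 → USB stick 1 (new)  [load 25/155]
  90 → USB stick 1  [load 115/155]
  20 → USB stick 1  [load 135/155]
  120 → USB stick 2 (new)  [load 120/155]
  25 → USB stick 2  [load 145/155]
  90 → USB stick 3 (new)  [load 90/155]
  90 → USB stick 4 (new)  [load 90/155]
  105 → USB stick 5 (new)  [load 105/155]
5 USB sticks opened.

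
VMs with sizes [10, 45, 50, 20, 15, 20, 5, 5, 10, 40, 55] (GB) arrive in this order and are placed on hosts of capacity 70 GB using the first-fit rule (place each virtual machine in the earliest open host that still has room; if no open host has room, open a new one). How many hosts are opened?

5

  10 → host 1 (new)  [load 10/70]
  45 → host 1  [load 55/70]
  50 → host 2 (new)  [load 50/70]
  20 → host 2  [load 70/70]
  15 → host 1  [load 70/70]
  20 → host 3 (new)  [load 20/70]
  5 → host 3  [load 25/70]
  5 → host 3  [load 30/70]
  10 → host 3  [load 40/70]
  40 → host 4 (new)  [load 40/70]
  55 → host 5 (new)  [load 55/70]
5 hosts opened.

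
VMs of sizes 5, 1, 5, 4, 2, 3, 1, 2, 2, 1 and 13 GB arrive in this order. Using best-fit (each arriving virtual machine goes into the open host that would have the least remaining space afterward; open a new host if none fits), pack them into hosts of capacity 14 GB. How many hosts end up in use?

  5 → host 1 (new)  [load 5/14]
  1 → host 1  [load 6/14]
  5 → host 1  [load 11/14]
  4 → host 2 (new)  [load 4/14]
  2 → host 1  [load 13/14]
  3 → host 2  [load 7/14]
  1 → host 1  [load 14/14]
  2 → host 2  [load 9/14]
  2 → host 2  [load 11/14]
  1 → host 2  [load 12/14]
  13 → host 3 (new)  [load 13/14]
3 hosts opened.

3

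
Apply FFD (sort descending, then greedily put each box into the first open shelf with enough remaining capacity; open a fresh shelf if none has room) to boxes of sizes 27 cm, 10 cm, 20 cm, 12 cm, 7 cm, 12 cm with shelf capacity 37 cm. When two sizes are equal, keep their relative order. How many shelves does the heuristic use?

Sorted descending: 27, 20, 12, 12, 10, 7.
  27 → shelf 1 (new)  [load 27/37]
  20 → shelf 2 (new)  [load 20/37]
  12 → shelf 2  [load 32/37]
  12 → shelf 3 (new)  [load 12/37]
  10 → shelf 1  [load 37/37]
  7 → shelf 3  [load 19/37]
3 shelves opened.

3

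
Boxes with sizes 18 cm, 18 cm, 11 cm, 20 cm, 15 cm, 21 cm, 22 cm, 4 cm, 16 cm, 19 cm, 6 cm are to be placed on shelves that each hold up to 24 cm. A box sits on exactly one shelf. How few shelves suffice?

Total = 22 + 21 + 20 + 19 + 18 + 18 + 16 + 15 + 11 + 6 + 4 = 170 cm.
Lower bound: ⌈170/24⌉ = 8 shelves.
A packing using 9 shelves:
  shelf 1: 22 = 22
  shelf 2: 21 = 21
  shelf 3: 20 + 4 = 24
  shelf 4: 19 = 19
  shelf 5: 18 + 6 = 24
  shelf 6: 18 = 18
  shelf 7: 16 = 16
  shelf 8: 15 = 15
  shelf 9: 11 = 11
No arrangement into 8 shelves stays within capacity, so 9 is optimal.

9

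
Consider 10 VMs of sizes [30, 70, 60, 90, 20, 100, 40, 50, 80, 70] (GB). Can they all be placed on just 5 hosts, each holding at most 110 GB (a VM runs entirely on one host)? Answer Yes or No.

No

Total = 610 GB; ⌈610/110⌉ = 6.
At least 6 hosts are required, but only 5 are allowed.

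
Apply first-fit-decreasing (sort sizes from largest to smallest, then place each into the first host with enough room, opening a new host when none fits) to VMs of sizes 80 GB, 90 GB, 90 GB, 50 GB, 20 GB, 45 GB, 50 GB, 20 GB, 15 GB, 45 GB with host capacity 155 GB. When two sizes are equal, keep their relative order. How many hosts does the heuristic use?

4

Sorted descending: 90, 90, 80, 50, 50, 45, 45, 20, 20, 15.
  90 → host 1 (new)  [load 90/155]
  90 → host 2 (new)  [load 90/155]
  80 → host 3 (new)  [load 80/155]
  50 → host 1  [load 140/155]
  50 → host 2  [load 140/155]
  45 → host 3  [load 125/155]
  45 → host 4 (new)  [load 45/155]
  20 → host 3  [load 145/155]
  20 → host 4  [load 65/155]
  15 → host 1  [load 155/155]
4 hosts opened.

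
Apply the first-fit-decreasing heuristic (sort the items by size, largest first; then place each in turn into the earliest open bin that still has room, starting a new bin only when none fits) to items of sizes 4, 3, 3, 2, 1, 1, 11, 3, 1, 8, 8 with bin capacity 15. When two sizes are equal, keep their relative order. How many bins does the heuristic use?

Sorted descending: 11, 8, 8, 4, 3, 3, 3, 2, 1, 1, 1.
  11 → bin 1 (new)  [load 11/15]
  8 → bin 2 (new)  [load 8/15]
  8 → bin 3 (new)  [load 8/15]
  4 → bin 1  [load 15/15]
  3 → bin 2  [load 11/15]
  3 → bin 2  [load 14/15]
  3 → bin 3  [load 11/15]
  2 → bin 3  [load 13/15]
  1 → bin 2  [load 15/15]
  1 → bin 3  [load 14/15]
  1 → bin 3  [load 15/15]
3 bins opened.

3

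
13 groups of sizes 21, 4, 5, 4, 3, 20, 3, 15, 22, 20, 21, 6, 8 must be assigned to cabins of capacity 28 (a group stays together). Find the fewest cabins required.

6

Total = 22 + 21 + 21 + 20 + 20 + 15 + 8 + 6 + 5 + 4 + 4 + 3 + 3 = 152.
Lower bound: ⌈152/28⌉ = 6 cabins.
A packing using 6 cabins:
  cabin 1: 22 + 6 = 28
  cabin 2: 21 + 5 = 26
  cabin 3: 21 + 4 + 3 = 28
  cabin 4: 20 + 8 = 28
  cabin 5: 20 + 4 + 3 = 27
  cabin 6: 15 = 15
This matches the lower bound, so 6 is optimal.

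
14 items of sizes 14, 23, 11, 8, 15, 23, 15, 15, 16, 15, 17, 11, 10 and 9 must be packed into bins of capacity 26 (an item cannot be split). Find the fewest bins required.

9

Total = 23 + 23 + 17 + 16 + 15 + 15 + 15 + 15 + 14 + 11 + 11 + 10 + 9 + 8 = 202.
Lower bound: ⌈202/26⌉ = 8 bins.
Also, 9 items each exceed 13, and no two of those can share a bin, so at least 9 bins are needed.
A packing using 9 bins:
  bin 1: 23 = 23
  bin 2: 23 = 23
  bin 3: 17 + 9 = 26
  bin 4: 16 + 10 = 26
  bin 5: 15 + 11 = 26
  bin 6: 15 + 11 = 26
  bin 7: 15 + 8 = 23
  bin 8: 15 = 15
  bin 9: 14 = 14
This matches the lower bound, so 9 is optimal.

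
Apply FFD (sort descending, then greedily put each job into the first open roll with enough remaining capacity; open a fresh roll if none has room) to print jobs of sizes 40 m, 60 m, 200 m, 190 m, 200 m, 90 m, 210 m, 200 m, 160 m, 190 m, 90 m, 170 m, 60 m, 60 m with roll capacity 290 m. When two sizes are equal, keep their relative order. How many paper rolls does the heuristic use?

8

Sorted descending: 210, 200, 200, 200, 190, 190, 170, 160, 90, 90, 60, 60, 60, 40.
  210 → roll 1 (new)  [load 210/290]
  200 → roll 2 (new)  [load 200/290]
  200 → roll 3 (new)  [load 200/290]
  200 → roll 4 (new)  [load 200/290]
  190 → roll 5 (new)  [load 190/290]
  190 → roll 6 (new)  [load 190/290]
  170 → roll 7 (new)  [load 170/290]
  160 → roll 8 (new)  [load 160/290]
  90 → roll 2  [load 290/290]
  90 → roll 3  [load 290/290]
  60 → roll 1  [load 270/290]
  60 → roll 4  [load 260/290]
  60 → roll 5  [load 250/290]
  40 → roll 5  [load 290/290]
8 paper rolls opened.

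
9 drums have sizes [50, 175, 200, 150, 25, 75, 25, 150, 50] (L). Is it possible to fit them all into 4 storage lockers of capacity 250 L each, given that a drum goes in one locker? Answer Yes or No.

A valid assignment using 4 storage lockers:
  locker 1: 200 + 50 = 250
  locker 2: 175 + 75 = 250
  locker 3: 150 + 50 + 25 + 25 = 250
  locker 4: 150 = 150
Every load is within 250 L, so 4 storage lockers suffice.

Yes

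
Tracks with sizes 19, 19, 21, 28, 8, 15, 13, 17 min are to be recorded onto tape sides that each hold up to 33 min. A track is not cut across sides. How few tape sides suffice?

Total = 28 + 21 + 19 + 19 + 17 + 15 + 13 + 8 = 140 min.
Lower bound: ⌈140/33⌉ = 5 tape sides.
A packing using 5 tape sides:
  side 1: 28 = 28
  side 2: 21 + 8 = 29
  side 3: 19 + 13 = 32
  side 4: 19 = 19
  side 5: 17 + 15 = 32
This matches the lower bound, so 5 is optimal.

5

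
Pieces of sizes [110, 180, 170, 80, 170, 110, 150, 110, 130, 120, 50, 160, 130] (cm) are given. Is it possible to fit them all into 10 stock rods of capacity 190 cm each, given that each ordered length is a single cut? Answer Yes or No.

No

Total = 1670 cm; ⌈1670/190⌉ = 9.
11 pieces each exceed half the capacity and cannot share a stock rod, forcing at least 11 stock rods.
At least 11 stock rods are required, but only 10 are allowed.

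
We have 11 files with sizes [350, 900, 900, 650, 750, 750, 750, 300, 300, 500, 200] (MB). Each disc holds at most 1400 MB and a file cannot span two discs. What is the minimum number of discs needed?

5

Total = 900 + 900 + 750 + 750 + 750 + 650 + 500 + 350 + 300 + 300 + 200 = 6350 MB.
Lower bound: ⌈6350/1400⌉ = 5 discs.
A packing using 5 discs:
  disc 1: 900 + 500 = 1400
  disc 2: 900 + 350 = 1250
  disc 3: 750 + 650 = 1400
  disc 4: 750 + 300 + 300 = 1350
  disc 5: 750 + 200 = 950
This matches the lower bound, so 5 is optimal.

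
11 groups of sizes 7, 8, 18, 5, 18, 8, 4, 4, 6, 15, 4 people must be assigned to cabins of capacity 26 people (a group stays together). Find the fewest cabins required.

4

Total = 18 + 18 + 15 + 8 + 8 + 7 + 6 + 5 + 4 + 4 + 4 = 97 people.
Lower bound: ⌈97/26⌉ = 4 cabins.
A packing using 4 cabins:
  cabin 1: 18 + 8 = 26
  cabin 2: 18 + 8 = 26
  cabin 3: 15 + 7 + 4 = 26
  cabin 4: 6 + 5 + 4 + 4 = 19
This matches the lower bound, so 4 is optimal.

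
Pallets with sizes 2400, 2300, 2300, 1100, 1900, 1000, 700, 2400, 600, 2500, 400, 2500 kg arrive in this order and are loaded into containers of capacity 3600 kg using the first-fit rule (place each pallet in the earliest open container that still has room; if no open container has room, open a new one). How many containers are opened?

  2400 → container 1 (new)  [load 2400/3600]
  2300 → container 2 (new)  [load 2300/3600]
  2300 → container 3 (new)  [load 2300/3600]
  1100 → container 1  [load 3500/3600]
  1900 → container 4 (new)  [load 1900/3600]
  1000 → container 2  [load 3300/3600]
  700 → container 3  [load 3000/3600]
  2400 → container 5 (new)  [load 2400/3600]
  600 → container 3  [load 3600/3600]
  2500 → container 6 (new)  [load 2500/3600]
  400 → container 4  [load 2300/3600]
  2500 → container 7 (new)  [load 2500/3600]
7 containers opened.

7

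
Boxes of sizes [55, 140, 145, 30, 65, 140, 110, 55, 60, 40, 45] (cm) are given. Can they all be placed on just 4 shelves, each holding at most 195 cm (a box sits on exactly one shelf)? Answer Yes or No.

Total = 885 cm; ⌈885/195⌉ = 5.
At least 5 shelves are required, but only 4 are allowed.

No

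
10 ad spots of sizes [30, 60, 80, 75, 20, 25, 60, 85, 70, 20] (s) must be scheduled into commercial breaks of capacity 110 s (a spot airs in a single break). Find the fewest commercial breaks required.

Total = 85 + 80 + 75 + 70 + 60 + 60 + 30 + 25 + 20 + 20 = 525 s.
Lower bound: ⌈525/110⌉ = 5 commercial breaks.
Also, 6 ad spots each exceed 55 s, and no two of those can share a break, so at least 6 commercial breaks are needed.
A packing using 6 commercial breaks:
  break 1: 85 + 25 = 110
  break 2: 80 + 30 = 110
  break 3: 75 + 20 = 95
  break 4: 70 + 20 = 90
  break 5: 60 = 60
  break 6: 60 = 60
This matches the lower bound, so 6 is optimal.

6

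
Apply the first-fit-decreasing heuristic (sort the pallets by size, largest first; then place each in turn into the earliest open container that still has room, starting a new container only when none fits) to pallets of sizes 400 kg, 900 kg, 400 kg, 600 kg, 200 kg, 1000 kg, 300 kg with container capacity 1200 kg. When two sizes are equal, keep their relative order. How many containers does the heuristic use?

4

Sorted descending: 1000, 900, 600, 400, 400, 300, 200.
  1000 → container 1 (new)  [load 1000/1200]
  900 → container 2 (new)  [load 900/1200]
  600 → container 3 (new)  [load 600/1200]
  400 → container 3  [load 1000/1200]
  400 → container 4 (new)  [load 400/1200]
  300 → container 2  [load 1200/1200]
  200 → container 1  [load 1200/1200]
4 containers opened.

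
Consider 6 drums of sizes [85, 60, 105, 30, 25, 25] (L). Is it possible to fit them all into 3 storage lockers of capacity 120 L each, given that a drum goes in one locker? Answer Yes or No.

A valid assignment using 3 storage lockers:
  locker 1: 105 = 105
  locker 2: 85 + 30 = 115
  locker 3: 60 + 25 + 25 = 110
Every load is within 120 L, so 3 storage lockers suffice.

Yes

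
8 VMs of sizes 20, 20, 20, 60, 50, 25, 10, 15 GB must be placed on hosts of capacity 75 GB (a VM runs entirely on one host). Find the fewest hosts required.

3

Total = 60 + 50 + 25 + 20 + 20 + 20 + 15 + 10 = 220 GB.
Lower bound: ⌈220/75⌉ = 3 hosts.
A packing using 3 hosts:
  host 1: 60 + 15 = 75
  host 2: 50 + 25 = 75
  host 3: 20 + 20 + 20 + 10 = 70
This matches the lower bound, so 3 is optimal.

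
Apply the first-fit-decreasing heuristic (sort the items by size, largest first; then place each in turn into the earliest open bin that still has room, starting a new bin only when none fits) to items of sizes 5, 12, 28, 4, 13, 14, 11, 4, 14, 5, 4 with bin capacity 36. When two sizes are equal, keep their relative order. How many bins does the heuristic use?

Sorted descending: 28, 14, 14, 13, 12, 11, 5, 5, 4, 4, 4.
  28 → bin 1 (new)  [load 28/36]
  14 → bin 2 (new)  [load 14/36]
  14 → bin 2  [load 28/36]
  13 → bin 3 (new)  [load 13/36]
  12 → bin 3  [load 25/36]
  11 → bin 3  [load 36/36]
  5 → bin 1  [load 33/36]
  5 → bin 2  [load 33/36]
  4 → bin 4 (new)  [load 4/36]
  4 → bin 4  [load 8/36]
  4 → bin 4  [load 12/36]
4 bins opened.

4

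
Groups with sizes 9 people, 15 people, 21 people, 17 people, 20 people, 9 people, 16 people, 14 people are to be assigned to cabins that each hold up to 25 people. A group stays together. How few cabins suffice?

Total = 21 + 20 + 17 + 16 + 15 + 14 + 9 + 9 = 121 people.
Lower bound: ⌈121/25⌉ = 5 cabins.
Also, 6 groups each exceed 25/2 people, and no two of those can share a cabin, so at least 6 cabins are needed.
A packing using 6 cabins:
  cabin 1: 21 = 21
  cabin 2: 20 = 20
  cabin 3: 17 = 17
  cabin 4: 16 + 9 = 25
  cabin 5: 15 + 9 = 24
  cabin 6: 14 = 14
This matches the lower bound, so 6 is optimal.

6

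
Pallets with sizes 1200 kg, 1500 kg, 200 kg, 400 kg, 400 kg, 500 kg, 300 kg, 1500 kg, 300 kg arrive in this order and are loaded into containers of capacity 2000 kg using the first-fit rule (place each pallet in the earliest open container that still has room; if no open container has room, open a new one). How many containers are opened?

4

  1200 → container 1 (new)  [load 1200/2000]
  1500 → container 2 (new)  [load 1500/2000]
  200 → container 1  [load 1400/2000]
  400 → container 1  [load 1800/2000]
  400 → container 2  [load 1900/2000]
  500 → container 3 (new)  [load 500/2000]
  300 → container 3  [load 800/2000]
  1500 → container 4 (new)  [load 1500/2000]
  300 → container 3  [load 1100/2000]
4 containers opened.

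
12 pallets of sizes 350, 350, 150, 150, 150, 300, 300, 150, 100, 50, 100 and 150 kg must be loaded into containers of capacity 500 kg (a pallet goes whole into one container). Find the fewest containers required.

Total = 350 + 350 + 300 + 300 + 150 + 150 + 150 + 150 + 150 + 100 + 100 + 50 = 2300 kg.
Lower bound: ⌈2300/500⌉ = 5 containers.
A packing using 5 containers:
  container 1: 350 + 150 = 500
  container 2: 350 + 150 = 500
  container 3: 300 + 150 + 50 = 500
  container 4: 300 + 150 = 450
  container 5: 150 + 100 + 100 = 350
This matches the lower bound, so 5 is optimal.

5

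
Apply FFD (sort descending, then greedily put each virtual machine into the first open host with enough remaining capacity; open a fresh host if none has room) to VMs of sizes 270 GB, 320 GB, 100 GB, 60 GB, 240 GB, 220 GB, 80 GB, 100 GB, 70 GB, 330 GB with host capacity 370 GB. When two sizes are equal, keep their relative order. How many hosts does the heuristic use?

6

Sorted descending: 330, 320, 270, 240, 220, 100, 100, 80, 70, 60.
  330 → host 1 (new)  [load 330/370]
  320 → host 2 (new)  [load 320/370]
  270 → host 3 (new)  [load 270/370]
  240 → host 4 (new)  [load 240/370]
  220 → host 5 (new)  [load 220/370]
  100 → host 3  [load 370/370]
  100 → host 4  [load 340/370]
  80 → host 5  [load 300/370]
  70 → host 5  [load 370/370]
  60 → host 6 (new)  [load 60/370]
6 hosts opened.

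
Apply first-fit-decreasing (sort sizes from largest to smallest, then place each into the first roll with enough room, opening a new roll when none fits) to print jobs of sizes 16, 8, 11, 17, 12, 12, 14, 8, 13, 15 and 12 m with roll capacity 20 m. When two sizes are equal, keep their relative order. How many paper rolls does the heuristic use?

Sorted descending: 17, 16, 15, 14, 13, 12, 12, 12, 11, 8, 8.
  17 → roll 1 (new)  [load 17/20]
  16 → roll 2 (new)  [load 16/20]
  15 → roll 3 (new)  [load 15/20]
  14 → roll 4 (new)  [load 14/20]
  13 → roll 5 (new)  [load 13/20]
  12 → roll 6 (new)  [load 12/20]
  12 → roll 7 (new)  [load 12/20]
  12 → roll 8 (new)  [load 12/20]
  11 → roll 9 (new)  [load 11/20]
  8 → roll 6  [load 20/20]
  8 → roll 7  [load 20/20]
9 paper rolls opened.

9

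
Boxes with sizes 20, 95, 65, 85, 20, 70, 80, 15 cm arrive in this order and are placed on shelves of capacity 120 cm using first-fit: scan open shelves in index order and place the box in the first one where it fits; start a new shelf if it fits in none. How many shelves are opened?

  20 → shelf 1 (new)  [load 20/120]
  95 → shelf 1  [load 115/120]
  65 → shelf 2 (new)  [load 65/120]
  85 → shelf 3 (new)  [load 85/120]
  20 → shelf 2  [load 85/120]
  70 → shelf 4 (new)  [load 70/120]
  80 → shelf 5 (new)  [load 80/120]
  15 → shelf 2  [load 100/120]
5 shelves opened.

5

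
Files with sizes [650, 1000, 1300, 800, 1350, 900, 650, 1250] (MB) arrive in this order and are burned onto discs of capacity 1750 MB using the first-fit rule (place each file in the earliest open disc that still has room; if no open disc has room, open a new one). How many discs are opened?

  650 → disc 1 (new)  [load 650/1750]
  1000 → disc 1  [load 1650/1750]
  1300 → disc 2 (new)  [load 1300/1750]
  800 → disc 3 (new)  [load 800/1750]
  1350 → disc 4 (new)  [load 1350/1750]
  900 → disc 3  [load 1700/1750]
  650 → disc 5 (new)  [load 650/1750]
  1250 → disc 6 (new)  [load 1250/1750]
6 discs opened.

6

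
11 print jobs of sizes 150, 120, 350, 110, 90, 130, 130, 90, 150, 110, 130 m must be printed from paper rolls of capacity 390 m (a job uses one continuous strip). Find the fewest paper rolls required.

5

Total = 350 + 150 + 150 + 130 + 130 + 130 + 120 + 110 + 110 + 90 + 90 = 1560 m.
Lower bound: ⌈1560/390⌉ = 4 paper rolls.
A packing using 5 paper rolls:
  roll 1: 350 = 350
  roll 2: 150 + 150 + 90 = 390
  roll 3: 130 + 130 + 130 = 390
  roll 4: 120 + 110 + 110 = 340
  roll 5: 90 = 90
No arrangement into 4 paper rolls stays within capacity, so 5 is optimal.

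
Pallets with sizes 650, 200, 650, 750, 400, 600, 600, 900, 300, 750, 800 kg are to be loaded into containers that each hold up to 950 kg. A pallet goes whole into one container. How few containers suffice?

9

Total = 900 + 800 + 750 + 750 + 650 + 650 + 600 + 600 + 400 + 300 + 200 = 6600 kg.
Lower bound: ⌈6600/950⌉ = 7 containers.
Also, 8 pallets each exceed 475 kg, and no two of those can share a container, so at least 8 containers are needed.
A packing using 9 containers:
  container 1: 900 = 900
  container 2: 800 = 800
  container 3: 750 + 200 = 950
  container 4: 750 = 750
  container 5: 650 + 300 = 950
  container 6: 650 = 650
  container 7: 600 = 600
  container 8: 600 = 600
  container 9: 400 = 400
No arrangement into 8 containers stays within capacity, so 9 is optimal.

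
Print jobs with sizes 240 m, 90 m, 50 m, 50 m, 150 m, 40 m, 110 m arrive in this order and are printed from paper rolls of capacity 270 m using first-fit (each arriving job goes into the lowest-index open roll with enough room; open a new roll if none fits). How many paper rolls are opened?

  240 → roll 1 (new)  [load 240/270]
  90 → roll 2 (new)  [load 90/270]
  50 → roll 2  [load 140/270]
  50 → roll 2  [load 190/270]
  150 → roll 3 (new)  [load 150/270]
  40 → roll 2  [load 230/270]
  110 → roll 3  [load 260/270]
3 paper rolls opened.

3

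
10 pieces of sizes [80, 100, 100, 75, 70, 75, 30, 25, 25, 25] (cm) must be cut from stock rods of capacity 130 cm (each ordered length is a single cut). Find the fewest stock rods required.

6

Total = 100 + 100 + 80 + 75 + 75 + 70 + 30 + 25 + 25 + 25 = 605 cm.
Lower bound: ⌈605/130⌉ = 5 stock rods.
Also, 6 pieces each exceed 65 cm, and no two of those can share a stock rod, so at least 6 stock rods are needed.
A packing using 6 stock rods:
  stock rod 1: 100 + 30 = 130
  stock rod 2: 100 + 25 = 125
  stock rod 3: 80 + 25 + 25 = 130
  stock rod 4: 75 = 75
  stock rod 5: 75 = 75
  stock rod 6: 70 = 70
This matches the lower bound, so 6 is optimal.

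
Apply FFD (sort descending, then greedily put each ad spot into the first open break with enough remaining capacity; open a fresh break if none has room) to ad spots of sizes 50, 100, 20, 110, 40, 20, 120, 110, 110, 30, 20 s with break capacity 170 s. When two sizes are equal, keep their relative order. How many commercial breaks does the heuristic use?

Sorted descending: 120, 110, 110, 110, 100, 50, 40, 30, 20, 20, 20.
  120 → break 1 (new)  [load 120/170]
  110 → break 2 (new)  [load 110/170]
  110 → break 3 (new)  [load 110/170]
  110 → break 4 (new)  [load 110/170]
  100 → break 5 (new)  [load 100/170]
  50 → break 1  [load 170/170]
  40 → break 2  [load 150/170]
  30 → break 3  [load 140/170]
  20 → break 2  [load 170/170]
  20 → break 3  [load 160/170]
  20 → break 4  [load 130/170]
5 commercial breaks opened.

5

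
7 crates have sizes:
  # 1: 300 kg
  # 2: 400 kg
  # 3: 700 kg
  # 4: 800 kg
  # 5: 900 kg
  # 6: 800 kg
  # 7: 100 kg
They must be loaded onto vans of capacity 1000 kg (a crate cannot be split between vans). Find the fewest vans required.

Total = 900 + 800 + 800 + 700 + 400 + 300 + 100 = 4000 kg.
Lower bound: ⌈4000/1000⌉ = 4 vans.
A packing using 5 vans:
  van 1: 900 + 100 = 1000
  van 2: 800 = 800
  van 3: 800 = 800
  van 4: 700 + 300 = 1000
  van 5: 400 = 400
No arrangement into 4 vans stays within capacity, so 5 is optimal.

5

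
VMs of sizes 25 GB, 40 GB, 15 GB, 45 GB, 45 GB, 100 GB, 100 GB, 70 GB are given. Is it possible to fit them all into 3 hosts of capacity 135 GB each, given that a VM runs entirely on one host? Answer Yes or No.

No

Total = 440 GB; ⌈440/135⌉ = 4.
At least 4 hosts are required, but only 3 are allowed.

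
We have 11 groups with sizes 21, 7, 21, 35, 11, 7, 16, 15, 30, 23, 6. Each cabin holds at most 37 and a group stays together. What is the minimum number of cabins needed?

Total = 35 + 30 + 23 + 21 + 21 + 16 + 15 + 11 + 7 + 7 + 6 = 192.
Lower bound: ⌈192/37⌉ = 6 cabins.
A packing using 6 cabins:
  cabin 1: 35 = 35
  cabin 2: 30 + 7 = 37
  cabin 3: 23 + 11 = 34
  cabin 4: 21 + 16 = 37
  cabin 5: 21 + 15 = 36
  cabin 6: 7 + 6 = 13
This matches the lower bound, so 6 is optimal.

6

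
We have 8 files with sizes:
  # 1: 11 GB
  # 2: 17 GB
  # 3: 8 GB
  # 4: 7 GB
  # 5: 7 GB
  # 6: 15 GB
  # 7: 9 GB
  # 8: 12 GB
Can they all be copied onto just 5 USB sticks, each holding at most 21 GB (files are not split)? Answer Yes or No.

A valid assignment using 5 USB sticks:
  USB stick 1: 17 = 17
  USB stick 2: 15 = 15
  USB stick 3: 12 + 9 = 21
  USB stick 4: 11 + 8 = 19
  USB stick 5: 7 + 7 = 14
Every load is within 21 GB, so 5 USB sticks suffice.

Yes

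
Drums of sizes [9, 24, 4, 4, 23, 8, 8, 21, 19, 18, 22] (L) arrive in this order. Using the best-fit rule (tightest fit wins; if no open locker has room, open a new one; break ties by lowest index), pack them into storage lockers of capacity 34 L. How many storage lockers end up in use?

  9 → locker 1 (new)  [load 9/34]
  24 → locker 1  [load 33/34]
  4 → locker 2 (new)  [load 4/34]
  4 → locker 2  [load 8/34]
  23 → locker 2  [load 31/34]
  8 → locker 3 (new)  [load 8/34]
  8 → locker 3  [load 16/34]
  21 → locker 4 (new)  [load 21/34]
  19 → locker 5 (new)  [load 19/34]
  18 → locker 3  [load 34/34]
  22 → locker 6 (new)  [load 22/34]
6 storage lockers opened.

6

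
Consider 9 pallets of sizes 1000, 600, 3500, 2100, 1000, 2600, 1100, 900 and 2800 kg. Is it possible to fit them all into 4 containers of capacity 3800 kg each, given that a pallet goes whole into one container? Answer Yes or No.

No

Total = 15600 kg; ⌈15600/3800⌉ = 5.
At least 5 containers are required, but only 4 are allowed.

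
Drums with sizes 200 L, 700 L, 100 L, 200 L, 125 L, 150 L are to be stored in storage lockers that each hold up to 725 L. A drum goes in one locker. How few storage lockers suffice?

3

Total = 700 + 200 + 200 + 150 + 125 + 100 = 1475 L.
Lower bound: ⌈1475/725⌉ = 3 storage lockers.
A packing using 3 storage lockers:
  locker 1: 700 = 700
  locker 2: 200 + 200 + 150 + 125 = 675
  locker 3: 100 = 100
This matches the lower bound, so 3 is optimal.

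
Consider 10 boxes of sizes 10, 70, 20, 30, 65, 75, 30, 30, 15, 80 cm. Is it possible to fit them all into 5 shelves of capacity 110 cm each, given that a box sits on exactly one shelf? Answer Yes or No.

Yes

A valid assignment using 4 shelves:
  shelf 1: 80 + 30 = 110
  shelf 2: 75 + 30 = 105
  shelf 3: 70 + 30 + 10 = 110
  shelf 4: 65 + 20 + 15 = 100
That uses only 4 ≤ 5, so 5 shelves are enough.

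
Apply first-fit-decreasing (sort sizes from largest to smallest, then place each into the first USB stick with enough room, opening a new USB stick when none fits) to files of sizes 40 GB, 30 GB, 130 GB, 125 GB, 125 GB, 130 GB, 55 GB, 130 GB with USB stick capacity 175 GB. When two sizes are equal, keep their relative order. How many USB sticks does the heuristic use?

Sorted descending: 130, 130, 130, 125, 125, 55, 40, 30.
  130 → USB stick 1 (new)  [load 130/175]
  130 → USB stick 2 (new)  [load 130/175]
  130 → USB stick 3 (new)  [load 130/175]
  125 → USB stick 4 (new)  [load 125/175]
  125 → USB stick 5 (new)  [load 125/175]
  55 → USB stick 6 (new)  [load 55/175]
  40 → USB stick 1  [load 170/175]
  30 → USB stick 2  [load 160/175]
6 USB sticks opened.

6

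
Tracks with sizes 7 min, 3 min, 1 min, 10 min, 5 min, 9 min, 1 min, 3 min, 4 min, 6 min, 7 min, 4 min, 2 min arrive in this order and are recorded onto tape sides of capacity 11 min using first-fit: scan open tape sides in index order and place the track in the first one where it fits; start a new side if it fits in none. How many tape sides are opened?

  7 → side 1 (new)  [load 7/11]
  3 → side 1  [load 10/11]
  1 → side 1  [load 11/11]
  10 → side 2 (new)  [load 10/11]
  5 → side 3 (new)  [load 5/11]
  9 → side 4 (new)  [load 9/11]
  1 → side 2  [load 11/11]
  3 → side 3  [load 8/11]
  4 → side 5 (new)  [load 4/11]
  6 → side 5  [load 10/11]
  7 → side 6 (new)  [load 7/11]
  4 → side 6  [load 11/11]
  2 → side 3  [load 10/11]
6 tape sides opened.

6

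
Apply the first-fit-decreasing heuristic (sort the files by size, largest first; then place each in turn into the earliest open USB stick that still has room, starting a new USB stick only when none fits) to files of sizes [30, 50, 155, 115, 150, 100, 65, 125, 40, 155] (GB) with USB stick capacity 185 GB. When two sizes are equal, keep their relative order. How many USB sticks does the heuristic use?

6

Sorted descending: 155, 155, 150, 125, 115, 100, 65, 50, 40, 30.
  155 → USB stick 1 (new)  [load 155/185]
  155 → USB stick 2 (new)  [load 155/185]
  150 → USB stick 3 (new)  [load 150/185]
  125 → USB stick 4 (new)  [load 125/185]
  115 → USB stick 5 (new)  [load 115/185]
  100 → USB stick 6 (new)  [load 100/185]
  65 → USB stick 5  [load 180/185]
  50 → USB stick 4  [load 175/185]
  40 → USB stick 6  [load 140/185]
  30 → USB stick 1  [load 185/185]
6 USB sticks opened.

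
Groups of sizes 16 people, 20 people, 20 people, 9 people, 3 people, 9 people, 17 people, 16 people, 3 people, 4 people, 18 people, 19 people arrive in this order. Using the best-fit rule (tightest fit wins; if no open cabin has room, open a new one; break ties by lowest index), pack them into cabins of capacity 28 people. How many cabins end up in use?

7

  16 → cabin 1 (new)  [load 16/28]
  20 → cabin 2 (new)  [load 20/28]
  20 → cabin 3 (new)  [load 20/28]
  9 → cabin 1  [load 25/28]
  3 → cabin 1  [load 28/28]
  9 → cabin 4 (new)  [load 9/28]
  17 → cabin 4  [load 26/28]
  16 → cabin 5 (new)  [load 16/28]
  3 → cabin 2  [load 23/28]
  4 → cabin 2  [load 27/28]
  18 → cabin 6 (new)  [load 18/28]
  19 → cabin 7 (new)  [load 19/28]
7 cabins opened.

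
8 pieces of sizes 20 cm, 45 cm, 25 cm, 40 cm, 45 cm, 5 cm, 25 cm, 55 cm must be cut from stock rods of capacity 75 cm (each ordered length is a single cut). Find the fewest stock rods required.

Total = 55 + 45 + 45 + 40 + 25 + 25 + 20 + 5 = 260 cm.
Lower bound: ⌈260/75⌉ = 4 stock rods.
A packing using 4 stock rods:
  stock rod 1: 55 + 20 = 75
  stock rod 2: 45 + 25 + 5 = 75
  stock rod 3: 45 + 25 = 70
  stock rod 4: 40 = 40
This matches the lower bound, so 4 is optimal.

4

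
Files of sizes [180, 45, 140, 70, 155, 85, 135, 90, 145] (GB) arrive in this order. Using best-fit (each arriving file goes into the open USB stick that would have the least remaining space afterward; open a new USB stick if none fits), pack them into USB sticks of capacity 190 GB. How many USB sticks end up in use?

  180 → USB stick 1 (new)  [load 180/190]
  45 → USB stick 2 (new)  [load 45/190]
  140 → USB stick 2  [load 185/190]
  70 → USB stick 3 (new)  [load 70/190]
  155 → USB stick 4 (new)  [load 155/190]
  85 → USB stick 3  [load 155/190]
  135 → USB stick 5 (new)  [load 135/190]
  90 → USB stick 6 (new)  [load 90/190]
  145 → USB stick 7 (new)  [load 145/190]
7 USB sticks opened.

7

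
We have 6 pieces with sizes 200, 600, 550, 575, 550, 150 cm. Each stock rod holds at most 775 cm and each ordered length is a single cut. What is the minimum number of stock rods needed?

4

Total = 600 + 575 + 550 + 550 + 200 + 150 = 2625 cm.
Lower bound: ⌈2625/775⌉ = 4 stock rods.
A packing using 4 stock rods:
  stock rod 1: 600 + 150 = 750
  stock rod 2: 575 + 200 = 775
  stock rod 3: 550 = 550
  stock rod 4: 550 = 550
This matches the lower bound, so 4 is optimal.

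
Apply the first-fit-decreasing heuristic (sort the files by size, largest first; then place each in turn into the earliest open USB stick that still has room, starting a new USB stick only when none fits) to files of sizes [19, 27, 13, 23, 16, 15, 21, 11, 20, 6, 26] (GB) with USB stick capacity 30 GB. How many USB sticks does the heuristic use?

8

Sorted descending: 27, 26, 23, 21, 20, 19, 16, 15, 13, 11, 6.
  27 → USB stick 1 (new)  [load 27/30]
  26 → USB stick 2 (new)  [load 26/30]
  23 → USB stick 3 (new)  [load 23/30]
  21 → USB stick 4 (new)  [load 21/30]
  20 → USB stick 5 (new)  [load 20/30]
  19 → USB stick 6 (new)  [load 19/30]
  16 → USB stick 7 (new)  [load 16/30]
  15 → USB stick 8 (new)  [load 15/30]
  13 → USB stick 7  [load 29/30]
  11 → USB stick 6  [load 30/30]
  6 → USB stick 3  [load 29/30]
8 USB sticks opened.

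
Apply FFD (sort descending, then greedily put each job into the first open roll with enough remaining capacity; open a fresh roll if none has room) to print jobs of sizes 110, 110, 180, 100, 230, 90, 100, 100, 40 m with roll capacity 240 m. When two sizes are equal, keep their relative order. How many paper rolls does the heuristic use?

5

Sorted descending: 230, 180, 110, 110, 100, 100, 100, 90, 40.
  230 → roll 1 (new)  [load 230/240]
  180 → roll 2 (new)  [load 180/240]
  110 → roll 3 (new)  [load 110/240]
  110 → roll 3  [load 220/240]
  100 → roll 4 (new)  [load 100/240]
  100 → roll 4  [load 200/240]
  100 → roll 5 (new)  [load 100/240]
  90 → roll 5  [load 190/240]
  40 → roll 2  [load 220/240]
5 paper rolls opened.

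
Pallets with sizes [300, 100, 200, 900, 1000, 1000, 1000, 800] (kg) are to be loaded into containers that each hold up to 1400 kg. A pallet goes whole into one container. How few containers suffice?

5

Total = 1000 + 1000 + 1000 + 900 + 800 + 300 + 200 + 100 = 5300 kg.
Lower bound: ⌈5300/1400⌉ = 4 containers.
Also, 5 pallets each exceed 700 kg, and no two of those can share a container, so at least 5 containers are needed.
A packing using 5 containers:
  container 1: 1000 + 300 + 100 = 1400
  container 2: 1000 + 200 = 1200
  container 3: 1000 = 1000
  container 4: 900 = 900
  container 5: 800 = 800
This matches the lower bound, so 5 is optimal.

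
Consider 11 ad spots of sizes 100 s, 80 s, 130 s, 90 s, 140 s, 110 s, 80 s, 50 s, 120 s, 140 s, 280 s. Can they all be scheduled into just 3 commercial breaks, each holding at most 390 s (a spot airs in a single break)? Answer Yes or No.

No

Total = 1320 s; ⌈1320/390⌉ = 4.
At least 4 commercial breaks are required, but only 3 are allowed.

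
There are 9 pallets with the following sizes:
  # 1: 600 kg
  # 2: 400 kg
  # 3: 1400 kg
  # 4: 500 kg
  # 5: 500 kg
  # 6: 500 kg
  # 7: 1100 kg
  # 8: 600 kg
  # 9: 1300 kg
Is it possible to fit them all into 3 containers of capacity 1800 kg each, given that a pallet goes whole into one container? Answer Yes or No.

No

Total = 6900 kg; ⌈6900/1800⌉ = 4.
At least 4 containers are required, but only 3 are allowed.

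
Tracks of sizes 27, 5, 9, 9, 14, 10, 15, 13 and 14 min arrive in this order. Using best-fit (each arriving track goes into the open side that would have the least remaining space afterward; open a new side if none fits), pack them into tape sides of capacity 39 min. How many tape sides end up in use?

4

  27 → side 1 (new)  [load 27/39]
  5 → side 1  [load 32/39]
  9 → side 2 (new)  [load 9/39]
  9 → side 2  [load 18/39]
  14 → side 2  [load 32/39]
  10 → side 3 (new)  [load 10/39]
  15 → side 3  [load 25/39]
  13 → side 3  [load 38/39]
  14 → side 4 (new)  [load 14/39]
4 tape sides opened.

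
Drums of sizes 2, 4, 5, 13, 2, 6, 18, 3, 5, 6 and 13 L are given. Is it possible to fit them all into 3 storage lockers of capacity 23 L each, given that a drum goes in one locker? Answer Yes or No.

Total = 77 L; ⌈77/23⌉ = 4.
At least 4 storage lockers are required, but only 3 are allowed.

No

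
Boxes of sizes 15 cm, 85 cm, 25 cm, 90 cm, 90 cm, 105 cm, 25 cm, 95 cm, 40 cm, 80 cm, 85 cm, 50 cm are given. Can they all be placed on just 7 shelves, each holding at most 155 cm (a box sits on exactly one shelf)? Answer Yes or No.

Yes

A valid assignment using 7 shelves:
  shelf 1: 105 + 50 = 155
  shelf 2: 95 + 40 + 15 = 150
  shelf 3: 90 + 25 + 25 = 140
  shelf 4: 90 = 90
  shelf 5: 85 = 85
  shelf 6: 85 = 85
  shelf 7: 80 = 80
Every load is within 155 cm, so 7 shelves suffice.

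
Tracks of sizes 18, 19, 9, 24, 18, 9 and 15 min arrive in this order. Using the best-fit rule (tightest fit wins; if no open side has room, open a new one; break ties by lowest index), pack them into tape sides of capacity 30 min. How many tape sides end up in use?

5

  18 → side 1 (new)  [load 18/30]
  19 → side 2 (new)  [load 19/30]
  9 → side 2  [load 28/30]
  24 → side 3 (new)  [load 24/30]
  18 → side 4 (new)  [load 18/30]
  9 → side 1  [load 27/30]
  15 → side 5 (new)  [load 15/30]
5 tape sides opened.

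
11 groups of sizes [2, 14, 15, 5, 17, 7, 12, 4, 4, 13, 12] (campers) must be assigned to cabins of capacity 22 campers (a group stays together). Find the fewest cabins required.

6

Total = 17 + 15 + 14 + 13 + 12 + 12 + 7 + 5 + 4 + 4 + 2 = 105 campers.
Lower bound: ⌈105/22⌉ = 5 cabins.
Also, 6 groups each exceed 11 campers, and no two of those can share a cabin, so at least 6 cabins are needed.
A packing using 6 cabins:
  cabin 1: 17 + 5 = 22
  cabin 2: 15 + 7 = 22
  cabin 3: 14 + 4 + 4 = 22
  cabin 4: 13 + 2 = 15
  cabin 5: 12 = 12
  cabin 6: 12 = 12
This matches the lower bound, so 6 is optimal.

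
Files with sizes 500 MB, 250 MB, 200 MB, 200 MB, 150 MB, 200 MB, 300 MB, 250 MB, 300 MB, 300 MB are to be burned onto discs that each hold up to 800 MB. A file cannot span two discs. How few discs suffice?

Total = 500 + 300 + 300 + 300 + 250 + 250 + 200 + 200 + 200 + 150 = 2650 MB.
Lower bound: ⌈2650/800⌉ = 4 discs.
A packing using 4 discs:
  disc 1: 500 + 300 = 800
  disc 2: 300 + 300 + 200 = 800
  disc 3: 250 + 250 + 200 = 700
  disc 4: 200 + 150 = 350
This matches the lower bound, so 4 is optimal.

4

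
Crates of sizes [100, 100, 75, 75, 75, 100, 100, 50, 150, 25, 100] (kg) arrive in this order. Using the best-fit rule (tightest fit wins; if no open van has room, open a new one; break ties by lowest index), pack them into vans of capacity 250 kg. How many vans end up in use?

4

  100 → van 1 (new)  [load 100/250]
  100 → van 1  [load 200/250]
  75 → van 2 (new)  [load 75/250]
  75 → van 2  [load 150/250]
  75 → van 2  [load 225/250]
  100 → van 3 (new)  [load 100/250]
  100 → van 3  [load 200/250]
  50 → van 1  [load 250/250]
  150 → van 4 (new)  [load 150/250]
  25 → van 2  [load 250/250]
  100 → van 4  [load 250/250]
4 vans opened.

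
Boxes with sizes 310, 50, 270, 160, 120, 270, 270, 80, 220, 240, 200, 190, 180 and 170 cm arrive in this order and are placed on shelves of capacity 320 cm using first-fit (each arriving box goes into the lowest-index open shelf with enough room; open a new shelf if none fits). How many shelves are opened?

11

  310 → shelf 1 (new)  [load 310/320]
  50 → shelf 2 (new)  [load 50/320]
  270 → shelf 2  [load 320/320]
  160 → shelf 3 (new)  [load 160/320]
  120 → shelf 3  [load 280/320]
  270 → shelf 4 (new)  [load 270/320]
  270 → shelf 5 (new)  [load 270/320]
  80 → shelf 6 (new)  [load 80/320]
  220 → shelf 6  [load 300/320]
  240 → shelf 7 (new)  [load 240/320]
  200 → shelf 8 (new)  [load 200/320]
  190 → shelf 9 (new)  [load 190/320]
  180 → shelf 10 (new)  [load 180/320]
  170 → shelf 11 (new)  [load 170/320]
11 shelves opened.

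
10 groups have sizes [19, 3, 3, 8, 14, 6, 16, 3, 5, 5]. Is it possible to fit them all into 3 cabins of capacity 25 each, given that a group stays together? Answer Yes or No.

No

Total = 82; ⌈82/25⌉ = 4.
At least 4 cabins are required, but only 3 are allowed.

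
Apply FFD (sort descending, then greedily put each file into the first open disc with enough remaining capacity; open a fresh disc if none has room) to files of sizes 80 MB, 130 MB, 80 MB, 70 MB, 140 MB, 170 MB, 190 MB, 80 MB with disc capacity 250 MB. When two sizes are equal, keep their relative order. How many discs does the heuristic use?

5

Sorted descending: 190, 170, 140, 130, 80, 80, 80, 70.
  190 → disc 1 (new)  [load 190/250]
  170 → disc 2 (new)  [load 170/250]
  140 → disc 3 (new)  [load 140/250]
  130 → disc 4 (new)  [load 130/250]
  80 → disc 2  [load 250/250]
  80 → disc 3  [load 220/250]
  80 → disc 4  [load 210/250]
  70 → disc 5 (new)  [load 70/250]
5 discs opened.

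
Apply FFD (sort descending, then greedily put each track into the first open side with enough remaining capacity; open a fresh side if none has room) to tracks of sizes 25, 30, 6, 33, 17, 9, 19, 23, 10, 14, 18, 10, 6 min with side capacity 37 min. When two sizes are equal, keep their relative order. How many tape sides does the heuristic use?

Sorted descending: 33, 30, 25, 23, 19, 18, 17, 14, 10, 10, 9, 6, 6.
  33 → side 1 (new)  [load 33/37]
  30 → side 2 (new)  [load 30/37]
  25 → side 3 (new)  [load 25/37]
  23 → side 4 (new)  [load 23/37]
  19 → side 5 (new)  [load 19/37]
  18 → side 5  [load 37/37]
  17 → side 6 (new)  [load 17/37]
  14 → side 4  [load 37/37]
  10 → side 3  [load 35/37]
  10 → side 6  [load 27/37]
  9 → side 6  [load 36/37]
  6 → side 2  [load 36/37]
  6 → side 7 (new)  [load 6/37]
7 tape sides opened.

7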